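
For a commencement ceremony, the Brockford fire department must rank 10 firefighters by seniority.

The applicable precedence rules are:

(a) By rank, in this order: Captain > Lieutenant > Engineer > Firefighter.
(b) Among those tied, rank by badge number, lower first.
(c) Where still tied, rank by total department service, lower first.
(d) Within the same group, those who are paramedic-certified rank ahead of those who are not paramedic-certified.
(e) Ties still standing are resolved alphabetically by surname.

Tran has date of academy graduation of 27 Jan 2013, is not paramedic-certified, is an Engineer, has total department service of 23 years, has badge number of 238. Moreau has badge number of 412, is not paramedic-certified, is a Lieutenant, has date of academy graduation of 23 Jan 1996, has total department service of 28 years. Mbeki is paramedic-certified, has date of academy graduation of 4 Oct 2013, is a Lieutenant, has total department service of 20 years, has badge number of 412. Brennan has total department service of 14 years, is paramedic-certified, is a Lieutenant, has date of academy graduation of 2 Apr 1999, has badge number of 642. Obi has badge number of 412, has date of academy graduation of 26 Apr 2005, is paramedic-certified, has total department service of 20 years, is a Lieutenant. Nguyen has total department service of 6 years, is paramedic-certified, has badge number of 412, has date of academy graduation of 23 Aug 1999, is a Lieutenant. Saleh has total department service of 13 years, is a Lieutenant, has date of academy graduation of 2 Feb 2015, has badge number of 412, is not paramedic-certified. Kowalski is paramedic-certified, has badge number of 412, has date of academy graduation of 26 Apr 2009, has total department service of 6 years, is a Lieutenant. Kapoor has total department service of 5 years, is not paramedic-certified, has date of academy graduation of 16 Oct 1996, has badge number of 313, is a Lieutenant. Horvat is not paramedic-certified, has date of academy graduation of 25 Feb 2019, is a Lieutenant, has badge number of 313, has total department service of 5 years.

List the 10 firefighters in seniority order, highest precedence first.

Horvat, Kapoor, Kowalski, Nguyen, Saleh, Mbeki, Obi, Moreau, Brennan, Tran

By rank: Horvat, Kapoor, Kowalski, Nguyen, Saleh, Mbeki, Obi, Moreau and Brennan (Lieutenant); then Tran (Engineer).
Among Horvat, Kapoor, Kowalski, Nguyen, Saleh, Mbeki, Obi, Moreau and Brennan, by badge number (lower first): Horvat and Kapoor (313) before Kowalski, Nguyen, Saleh, Mbeki, Obi and Moreau (412) before Brennan (642).
Horvat and Kapoor both have total department service 5 years, so the next rule applies.
Horvat and Kapoor are each not paramedic-certified, so the next rule applies.
Among Horvat and Kapoor, alphabetically by surname: Horvat before Kapoor.
Among Kowalski, Nguyen, Saleh, Mbeki, Obi and Moreau, by total department service (lower first): Kowalski and Nguyen (6 years) before Saleh (13 years) before Mbeki and Obi (20 years) before Moreau (28 years).
Kowalski and Nguyen are each paramedic-certified, so the next rule applies.
Among Kowalski and Nguyen, alphabetically by surname: Kowalski before Nguyen.
Mbeki and Obi are each paramedic-certified, so the next rule applies.
Among Mbeki and Obi, alphabetically by surname: Mbeki before Obi.
Full order: Horvat, Kapoor, Kowalski, Nguyen, Saleh, Mbeki, Obi, Moreau, Brennan, Tran.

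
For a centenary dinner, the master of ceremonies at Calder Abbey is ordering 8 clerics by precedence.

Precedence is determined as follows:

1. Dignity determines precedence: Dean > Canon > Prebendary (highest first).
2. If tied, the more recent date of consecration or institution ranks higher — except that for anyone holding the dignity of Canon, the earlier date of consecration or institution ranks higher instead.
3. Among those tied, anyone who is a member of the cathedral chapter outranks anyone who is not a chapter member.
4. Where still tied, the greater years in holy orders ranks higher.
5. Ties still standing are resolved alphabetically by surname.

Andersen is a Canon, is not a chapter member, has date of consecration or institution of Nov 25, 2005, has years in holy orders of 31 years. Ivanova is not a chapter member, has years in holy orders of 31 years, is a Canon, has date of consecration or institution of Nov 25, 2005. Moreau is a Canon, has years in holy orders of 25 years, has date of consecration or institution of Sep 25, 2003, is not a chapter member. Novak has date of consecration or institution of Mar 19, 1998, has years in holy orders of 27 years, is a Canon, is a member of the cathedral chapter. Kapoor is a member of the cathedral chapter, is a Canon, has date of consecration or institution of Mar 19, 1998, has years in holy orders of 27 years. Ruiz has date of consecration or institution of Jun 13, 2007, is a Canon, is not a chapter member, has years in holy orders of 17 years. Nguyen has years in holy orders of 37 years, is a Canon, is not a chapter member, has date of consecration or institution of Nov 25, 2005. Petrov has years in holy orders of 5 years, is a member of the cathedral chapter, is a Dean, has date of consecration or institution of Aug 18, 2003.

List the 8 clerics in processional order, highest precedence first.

Petrov, Kapoor, Novak, Moreau, Nguyen, Andersen, Ivanova, Ruiz

By dignity: Petrov (Dean); then Kapoor, Novak, Moreau, Nguyen, Andersen, Ivanova and Ruiz (Canon).
Among Kapoor, Novak, Moreau, Nguyen, Andersen, Ivanova and Ruiz, by date of consecration or institution (earlier first) (reversed rule for this group): Kapoor and Novak (Mar 19, 1998) before Moreau (Sep 25, 2003) before Nguyen, Andersen and Ivanova (Nov 25, 2005) before Ruiz (Jun 13, 2007).
Kapoor and Novak are each a member of the cathedral chapter, so the next rule applies.
Kapoor and Novak both have years in holy orders 27 years, so the next rule applies.
Among Kapoor and Novak, alphabetically by surname: Kapoor before Novak.
Nguyen, Andersen and Ivanova are each not a chapter member, so the next rule applies.
Among Nguyen, Andersen and Ivanova, by years in holy orders (higher first): Nguyen (37 years) before Andersen and Ivanova (31 years).
Among Andersen and Ivanova, alphabetically by surname: Andersen before Ivanova.
Full order: Petrov, Kapoor, Novak, Moreau, Nguyen, Andersen, Ivanova, Ruiz.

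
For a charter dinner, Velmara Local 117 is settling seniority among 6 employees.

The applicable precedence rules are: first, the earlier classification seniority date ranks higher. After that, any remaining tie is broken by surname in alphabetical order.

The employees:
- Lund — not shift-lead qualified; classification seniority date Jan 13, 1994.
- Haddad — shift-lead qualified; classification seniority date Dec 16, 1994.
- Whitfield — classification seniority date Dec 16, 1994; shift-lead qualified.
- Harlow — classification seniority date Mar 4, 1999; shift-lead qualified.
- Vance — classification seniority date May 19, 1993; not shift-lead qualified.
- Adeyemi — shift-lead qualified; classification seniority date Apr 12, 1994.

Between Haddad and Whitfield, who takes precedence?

By classification seniority date (earlier first): Vance (May 19, 1993); then Lund (Jan 13, 1994); then Adeyemi (Apr 12, 1994); then Haddad and Whitfield (both Dec 16, 1994); then Harlow (Mar 4, 1999).
Among Haddad and Whitfield, alphabetically by surname: Haddad before Whitfield.
So Haddad takes precedence.

Haddad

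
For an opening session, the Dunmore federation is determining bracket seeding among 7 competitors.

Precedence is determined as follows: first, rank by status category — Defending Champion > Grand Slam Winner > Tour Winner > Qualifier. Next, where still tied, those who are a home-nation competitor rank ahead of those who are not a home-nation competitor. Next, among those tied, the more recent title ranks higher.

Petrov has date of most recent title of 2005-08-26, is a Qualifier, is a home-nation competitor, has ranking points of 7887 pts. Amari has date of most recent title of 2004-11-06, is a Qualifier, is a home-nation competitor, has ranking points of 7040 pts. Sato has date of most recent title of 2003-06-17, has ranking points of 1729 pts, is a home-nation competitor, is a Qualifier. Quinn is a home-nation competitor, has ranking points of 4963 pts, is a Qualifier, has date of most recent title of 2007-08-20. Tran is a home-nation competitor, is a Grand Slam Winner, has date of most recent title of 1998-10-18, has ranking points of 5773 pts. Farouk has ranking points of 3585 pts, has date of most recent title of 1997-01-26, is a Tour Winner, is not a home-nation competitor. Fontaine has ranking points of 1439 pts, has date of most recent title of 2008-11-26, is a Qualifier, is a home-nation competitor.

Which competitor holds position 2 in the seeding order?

Farouk

By status category: Tran (Grand Slam Winner); then Farouk (Tour Winner); then Fontaine, Quinn, Petrov, Amari and Sato (Qualifier).
Fontaine, Quinn, Petrov, Amari and Sato are each a home-nation competitor, so the next rule applies.
Among Fontaine, Quinn, Petrov, Amari and Sato, by date of most recent title (later first): Fontaine (2008-11-26) before Quinn (2007-08-20) before Petrov (2005-08-26) before Amari (2004-11-06) before Sato (2003-06-17).
Order: Tran, Farouk, Fontaine, Quinn, Petrov, Amari, Sato.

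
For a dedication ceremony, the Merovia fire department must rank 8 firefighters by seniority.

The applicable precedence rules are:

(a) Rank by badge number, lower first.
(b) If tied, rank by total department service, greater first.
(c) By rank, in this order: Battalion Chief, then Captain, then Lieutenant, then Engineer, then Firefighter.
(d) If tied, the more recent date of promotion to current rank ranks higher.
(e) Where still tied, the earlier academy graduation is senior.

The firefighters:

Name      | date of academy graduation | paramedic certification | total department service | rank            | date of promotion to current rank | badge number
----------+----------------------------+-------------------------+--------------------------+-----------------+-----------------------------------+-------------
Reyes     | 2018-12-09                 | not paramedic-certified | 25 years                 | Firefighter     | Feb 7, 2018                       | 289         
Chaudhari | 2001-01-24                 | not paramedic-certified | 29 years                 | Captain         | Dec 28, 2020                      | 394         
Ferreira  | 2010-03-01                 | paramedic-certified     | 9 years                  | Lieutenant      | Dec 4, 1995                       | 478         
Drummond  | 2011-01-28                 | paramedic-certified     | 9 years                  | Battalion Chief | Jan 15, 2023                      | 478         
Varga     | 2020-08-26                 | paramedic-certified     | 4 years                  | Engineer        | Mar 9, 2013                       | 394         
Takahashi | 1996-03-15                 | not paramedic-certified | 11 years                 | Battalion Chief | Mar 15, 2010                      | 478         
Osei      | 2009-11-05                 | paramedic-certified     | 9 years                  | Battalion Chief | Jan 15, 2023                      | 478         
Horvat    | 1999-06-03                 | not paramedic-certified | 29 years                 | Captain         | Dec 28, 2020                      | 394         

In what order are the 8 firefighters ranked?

By badge number (lower first): Reyes (289); then Horvat, Chaudhari and Varga (each 394); then Takahashi, Osei, Drummond and Ferreira (each 478).
Among Horvat, Chaudhari and Varga, by total department service (higher first): Horvat and Chaudhari (29 years) before Varga (4 years).
Horvat and Chaudhari are each Captain, so the next rule applies.
Horvat and Chaudhari both have date of promotion to current rank Dec 28, 2020, so the next rule applies.
Among Horvat and Chaudhari, by date of academy graduation (earlier first): Horvat (1999-06-03) before Chaudhari (2001-01-24).
Among Takahashi, Osei, Drummond and Ferreira, by total department service (higher first): Takahashi (11 years) before Osei, Drummond and Ferreira (9 years).
Among Osei, Drummond and Ferreira, by rank: Osei and Drummond (Battalion Chief) before Ferreira (Lieutenant).
Osei and Drummond both have date of promotion to current rank Jan 15, 2023, so the next rule applies.
Among Osei and Drummond, by date of academy graduation (earlier first): Osei (2009-11-05) before Drummond (2011-01-28).
Full order: Reyes, Horvat, Chaudhari, Varga, Takahashi, Osei, Drummond, Ferreira.

Reyes, Horvat, Chaudhari, Varga, Takahashi, Osei, Drummond, Ferreira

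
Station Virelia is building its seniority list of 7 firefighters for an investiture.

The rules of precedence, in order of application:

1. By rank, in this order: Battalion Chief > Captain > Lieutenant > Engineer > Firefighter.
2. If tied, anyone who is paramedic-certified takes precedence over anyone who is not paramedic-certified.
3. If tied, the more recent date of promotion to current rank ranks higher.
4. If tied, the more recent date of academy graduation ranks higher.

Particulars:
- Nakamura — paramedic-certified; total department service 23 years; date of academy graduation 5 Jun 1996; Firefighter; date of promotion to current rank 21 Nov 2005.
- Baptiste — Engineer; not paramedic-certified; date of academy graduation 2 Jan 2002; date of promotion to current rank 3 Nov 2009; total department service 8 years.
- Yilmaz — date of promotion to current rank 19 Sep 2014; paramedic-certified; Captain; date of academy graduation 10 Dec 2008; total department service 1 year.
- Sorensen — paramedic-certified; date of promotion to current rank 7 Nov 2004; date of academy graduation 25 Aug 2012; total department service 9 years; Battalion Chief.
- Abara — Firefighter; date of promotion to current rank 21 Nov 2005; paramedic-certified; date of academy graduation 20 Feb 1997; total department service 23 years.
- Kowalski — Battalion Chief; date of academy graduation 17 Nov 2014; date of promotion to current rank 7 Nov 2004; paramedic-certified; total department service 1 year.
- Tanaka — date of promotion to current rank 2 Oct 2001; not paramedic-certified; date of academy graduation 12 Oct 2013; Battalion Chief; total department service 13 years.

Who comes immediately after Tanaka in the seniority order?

By rank: Kowalski, Sorensen and Tanaka (Battalion Chief); then Yilmaz (Captain); then Baptiste (Engineer); then Abara and Nakamura (Firefighter).
Among Kowalski, Sorensen and Tanaka, paramedic-certified before not paramedic-certified: Kowalski and Sorensen (paramedic-certified) before Tanaka (not paramedic-certified).
Kowalski and Sorensen both have date of promotion to current rank 7 Nov 2004, so the next rule applies.
Among Kowalski and Sorensen, by date of academy graduation (later first): Kowalski (17 Nov 2014) before Sorensen (25 Aug 2012).
Abara and Nakamura are each paramedic-certified, so the next rule applies.
Abara and Nakamura both have date of promotion to current rank 21 Nov 2005, so the next rule applies.
Among Abara and Nakamura, by date of academy graduation (later first): Abara (20 Feb 1997) before Nakamura (5 Jun 1996).
Order: Kowalski, Sorensen, Tanaka, Yilmaz, Baptiste, Abara, Nakamura.

Yilmaz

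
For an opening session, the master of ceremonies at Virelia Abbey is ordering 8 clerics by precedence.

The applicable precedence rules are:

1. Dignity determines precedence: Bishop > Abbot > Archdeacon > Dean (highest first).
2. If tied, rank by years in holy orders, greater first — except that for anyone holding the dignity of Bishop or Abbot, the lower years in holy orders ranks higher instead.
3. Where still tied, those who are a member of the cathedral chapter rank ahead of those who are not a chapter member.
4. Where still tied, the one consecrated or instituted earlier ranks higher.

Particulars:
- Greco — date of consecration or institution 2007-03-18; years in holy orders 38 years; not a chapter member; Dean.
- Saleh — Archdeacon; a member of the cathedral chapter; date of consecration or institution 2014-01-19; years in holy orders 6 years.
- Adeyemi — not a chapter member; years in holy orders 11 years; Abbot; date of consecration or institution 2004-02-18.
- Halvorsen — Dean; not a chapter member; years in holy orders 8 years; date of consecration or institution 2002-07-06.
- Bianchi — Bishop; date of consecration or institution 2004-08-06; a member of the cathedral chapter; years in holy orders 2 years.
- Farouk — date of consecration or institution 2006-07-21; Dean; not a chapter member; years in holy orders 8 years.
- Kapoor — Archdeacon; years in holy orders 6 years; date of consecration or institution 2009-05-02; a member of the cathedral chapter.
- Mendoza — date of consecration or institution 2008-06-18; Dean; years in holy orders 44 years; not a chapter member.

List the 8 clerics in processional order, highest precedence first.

By dignity: Bianchi (Bishop); then Adeyemi (Abbot); then Kapoor and Saleh (Archdeacon); then Mendoza, Greco, Halvorsen and Farouk (Dean).
Kapoor and Saleh both have years in holy orders 6 years, so the next rule applies.
Kapoor and Saleh are each a member of the cathedral chapter, so the next rule applies.
Among Kapoor and Saleh, by date of consecration or institution (earlier first): Kapoor (2009-05-02) before Saleh (2014-01-19).
Among Mendoza, Greco, Halvorsen and Farouk, by years in holy orders (higher first): Mendoza (44 years) before Greco (38 years) before Halvorsen and Farouk (8 years).
Halvorsen and Farouk are each not a chapter member, so the next rule applies.
Among Halvorsen and Farouk, by date of consecration or institution (earlier first): Halvorsen (2002-07-06) before Farouk (2006-07-21).
Full order: Bianchi, Adeyemi, Kapoor, Saleh, Mendoza, Greco, Halvorsen, Farouk.

Bianchi, Adeyemi, Kapoor, Saleh, Mendoza, Greco, Halvorsen, Farouk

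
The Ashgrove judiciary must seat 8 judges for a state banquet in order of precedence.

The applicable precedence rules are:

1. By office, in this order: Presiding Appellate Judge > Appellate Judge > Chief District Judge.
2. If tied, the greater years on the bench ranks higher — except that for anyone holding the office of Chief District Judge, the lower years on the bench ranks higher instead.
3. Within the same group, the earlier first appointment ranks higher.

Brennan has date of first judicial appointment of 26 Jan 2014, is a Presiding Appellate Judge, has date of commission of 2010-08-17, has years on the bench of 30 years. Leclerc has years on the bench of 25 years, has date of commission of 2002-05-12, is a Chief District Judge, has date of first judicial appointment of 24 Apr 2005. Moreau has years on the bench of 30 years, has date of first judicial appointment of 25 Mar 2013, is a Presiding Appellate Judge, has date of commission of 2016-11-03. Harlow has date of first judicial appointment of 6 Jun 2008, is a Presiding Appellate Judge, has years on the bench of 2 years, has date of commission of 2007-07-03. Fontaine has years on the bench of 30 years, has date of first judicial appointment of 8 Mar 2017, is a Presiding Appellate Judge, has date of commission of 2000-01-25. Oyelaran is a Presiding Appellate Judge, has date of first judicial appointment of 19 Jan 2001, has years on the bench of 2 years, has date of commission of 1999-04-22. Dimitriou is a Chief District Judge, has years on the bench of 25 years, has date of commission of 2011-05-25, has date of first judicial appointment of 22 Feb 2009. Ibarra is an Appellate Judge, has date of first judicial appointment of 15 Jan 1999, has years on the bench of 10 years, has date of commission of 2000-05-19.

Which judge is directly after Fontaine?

By office: Moreau, Brennan, Fontaine, Oyelaran and Harlow (Presiding Appellate Judge); then Ibarra (Appellate Judge); then Leclerc and Dimitriou (Chief District Judge).
Among Moreau, Brennan, Fontaine, Oyelaran and Harlow, by years on the bench (higher first): Moreau, Brennan and Fontaine (30 years) before Oyelaran and Harlow (2 years).
Among Moreau, Brennan and Fontaine, by date of first judicial appointment (earlier first): Moreau (25 Mar 2013) before Brennan (26 Jan 2014) before Fontaine (8 Mar 2017).
Among Oyelaran and Harlow, by date of first judicial appointment (earlier first): Oyelaran (19 Jan 2001) before Harlow (6 Jun 2008).
Leclerc and Dimitriou both have years on the bench 25 years, so the next rule applies.
Among Leclerc and Dimitriou, by date of first judicial appointment (earlier first): Leclerc (24 Apr 2005) before Dimitriou (22 Feb 2009).
Order: Moreau, Brennan, Fontaine, Oyelaran, Harlow, Ibarra, Leclerc, Dimitriou.

Oyelaran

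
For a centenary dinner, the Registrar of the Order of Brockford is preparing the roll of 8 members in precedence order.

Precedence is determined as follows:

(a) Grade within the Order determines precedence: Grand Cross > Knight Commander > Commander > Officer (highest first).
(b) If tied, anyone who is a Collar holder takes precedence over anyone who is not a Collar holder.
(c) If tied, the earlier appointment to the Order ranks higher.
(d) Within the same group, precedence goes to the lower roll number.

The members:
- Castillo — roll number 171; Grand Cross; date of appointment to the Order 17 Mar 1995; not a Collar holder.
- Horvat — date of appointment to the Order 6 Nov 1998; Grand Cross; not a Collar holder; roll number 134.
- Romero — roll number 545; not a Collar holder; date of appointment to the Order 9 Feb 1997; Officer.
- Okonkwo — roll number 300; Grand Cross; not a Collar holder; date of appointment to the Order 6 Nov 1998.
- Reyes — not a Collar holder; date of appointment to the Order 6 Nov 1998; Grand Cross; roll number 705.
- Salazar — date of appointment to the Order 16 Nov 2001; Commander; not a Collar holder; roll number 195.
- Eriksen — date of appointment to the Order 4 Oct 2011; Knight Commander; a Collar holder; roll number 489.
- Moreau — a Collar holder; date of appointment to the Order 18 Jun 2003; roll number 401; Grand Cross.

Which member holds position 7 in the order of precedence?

Salazar

By grade within the Order: Moreau, Castillo, Horvat, Okonkwo and Reyes (Grand Cross); then Eriksen (Knight Commander); then Salazar (Commander); then Romero (Officer).
Among Moreau, Castillo, Horvat, Okonkwo and Reyes, a Collar holder before not a Collar holder: Moreau (a Collar holder) before Castillo, Horvat, Okonkwo and Reyes (not a Collar holder).
Among Castillo, Horvat, Okonkwo and Reyes, by date of appointment to the Order (earlier first): Castillo (17 Mar 1995) before Horvat, Okonkwo and Reyes (6 Nov 1998).
Among Horvat, Okonkwo and Reyes, by roll number (lower first): Horvat (134) before Okonkwo (300) before Reyes (705).
Order: Moreau, Castillo, Horvat, Okonkwo, Reyes, Eriksen, Salazar, Romero.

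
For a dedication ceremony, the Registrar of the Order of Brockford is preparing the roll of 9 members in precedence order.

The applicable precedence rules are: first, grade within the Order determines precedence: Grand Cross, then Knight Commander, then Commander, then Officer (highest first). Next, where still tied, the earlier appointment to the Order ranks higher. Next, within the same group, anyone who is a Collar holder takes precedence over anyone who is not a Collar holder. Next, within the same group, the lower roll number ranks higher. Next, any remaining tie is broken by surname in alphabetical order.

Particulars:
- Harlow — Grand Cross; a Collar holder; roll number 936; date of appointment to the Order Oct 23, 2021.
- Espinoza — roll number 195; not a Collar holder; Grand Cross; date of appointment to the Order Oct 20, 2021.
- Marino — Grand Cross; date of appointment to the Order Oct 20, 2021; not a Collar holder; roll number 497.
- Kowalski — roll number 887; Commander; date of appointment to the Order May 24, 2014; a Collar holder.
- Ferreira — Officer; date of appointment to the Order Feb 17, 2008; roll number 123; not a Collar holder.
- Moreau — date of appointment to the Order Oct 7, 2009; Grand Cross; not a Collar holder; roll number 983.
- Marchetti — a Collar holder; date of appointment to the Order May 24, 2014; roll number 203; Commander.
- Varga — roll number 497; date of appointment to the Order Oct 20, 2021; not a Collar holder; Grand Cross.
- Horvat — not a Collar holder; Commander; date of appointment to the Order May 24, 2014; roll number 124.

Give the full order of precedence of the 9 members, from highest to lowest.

By grade within the Order: Moreau, Espinoza, Marino, Varga and Harlow (Grand Cross); then Marchetti, Kowalski and Horvat (Commander); then Ferreira (Officer).
Among Moreau, Espinoza, Marino, Varga and Harlow, by date of appointment to the Order (earlier first): Moreau (Oct 7, 2009) before Espinoza, Marino and Varga (Oct 20, 2021) before Harlow (Oct 23, 2021).
Espinoza, Marino and Varga are each not a Collar holder, so the next rule applies.
Among Espinoza, Marino and Varga, by roll number (lower first): Espinoza (195) before Marino and Varga (497).
Among Marino and Varga, alphabetically by surname: Marino before Varga.
Marchetti, Kowalski and Horvat all have date of appointment to the Order May 24, 2014, so the next rule applies.
Among Marchetti, Kowalski and Horvat, a Collar holder before not a Collar holder: Marchetti and Kowalski (a Collar holder) before Horvat (not a Collar holder).
Among Marchetti and Kowalski, by roll number (lower first): Marchetti (203) before Kowalski (887).
Full order: Moreau, Espinoza, Marino, Varga, Harlow, Marchetti, Kowalski, Horvat, Ferreira.

Moreau, Espinoza, Marino, Varga, Harlow, Marchetti, Kowalski, Horvat, Ferreira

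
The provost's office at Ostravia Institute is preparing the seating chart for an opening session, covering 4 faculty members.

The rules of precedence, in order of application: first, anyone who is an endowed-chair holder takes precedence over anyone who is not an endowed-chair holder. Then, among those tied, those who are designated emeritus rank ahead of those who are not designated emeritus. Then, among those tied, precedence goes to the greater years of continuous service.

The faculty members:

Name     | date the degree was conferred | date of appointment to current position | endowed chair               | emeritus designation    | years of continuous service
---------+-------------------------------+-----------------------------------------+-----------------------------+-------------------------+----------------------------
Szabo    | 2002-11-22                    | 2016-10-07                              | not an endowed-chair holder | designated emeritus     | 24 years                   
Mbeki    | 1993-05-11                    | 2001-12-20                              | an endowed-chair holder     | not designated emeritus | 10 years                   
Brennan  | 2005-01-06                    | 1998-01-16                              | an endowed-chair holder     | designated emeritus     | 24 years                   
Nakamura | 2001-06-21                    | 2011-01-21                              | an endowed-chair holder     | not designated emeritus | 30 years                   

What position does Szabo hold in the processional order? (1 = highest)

4

By the first rule: Brennan, Nakamura and Mbeki (each an endowed-chair holder); then Szabo (not an endowed-chair holder).
Among Brennan, Nakamura and Mbeki, designated emeritus before not designated emeritus: Brennan (designated emeritus) before Nakamura and Mbeki (not designated emeritus).
Among Nakamura and Mbeki, by years of continuous service (higher first): Nakamura (30 years) before Mbeki (10 years).
Order: Brennan, Nakamura, Mbeki, Szabo. So position 4.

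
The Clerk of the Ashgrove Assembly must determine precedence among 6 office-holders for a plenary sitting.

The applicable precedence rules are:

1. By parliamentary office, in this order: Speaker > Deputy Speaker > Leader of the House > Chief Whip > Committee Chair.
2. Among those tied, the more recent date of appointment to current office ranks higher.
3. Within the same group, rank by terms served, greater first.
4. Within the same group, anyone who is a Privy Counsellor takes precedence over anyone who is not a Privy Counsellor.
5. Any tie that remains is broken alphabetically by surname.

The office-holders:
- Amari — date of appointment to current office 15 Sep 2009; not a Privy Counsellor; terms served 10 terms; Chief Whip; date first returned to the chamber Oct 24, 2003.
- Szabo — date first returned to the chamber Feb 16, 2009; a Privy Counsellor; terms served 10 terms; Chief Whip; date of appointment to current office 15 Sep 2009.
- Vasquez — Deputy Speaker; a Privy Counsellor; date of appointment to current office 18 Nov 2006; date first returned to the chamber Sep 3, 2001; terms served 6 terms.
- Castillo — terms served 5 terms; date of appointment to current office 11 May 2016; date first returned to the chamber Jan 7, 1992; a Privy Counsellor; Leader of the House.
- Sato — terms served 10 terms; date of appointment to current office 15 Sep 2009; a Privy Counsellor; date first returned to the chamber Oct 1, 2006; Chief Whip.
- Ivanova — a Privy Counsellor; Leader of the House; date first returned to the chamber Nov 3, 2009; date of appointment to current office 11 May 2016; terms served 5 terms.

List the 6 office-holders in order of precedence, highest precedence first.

Vasquez, Castillo, Ivanova, Sato, Szabo, Amari

By parliamentary office: Vasquez (Deputy Speaker); then Castillo and Ivanova (Leader of the House); then Sato, Szabo and Amari (Chief Whip).
Castillo and Ivanova both have date of appointment to current office 11 May 2016, so the next rule applies.
Castillo and Ivanova both have terms served 5 terms, so the next rule applies.
Castillo and Ivanova are each a Privy Counsellor, so the next rule applies.
Among Castillo and Ivanova, alphabetically by surname: Castillo before Ivanova.
Sato, Szabo and Amari all have date of appointment to current office 15 Sep 2009, so the next rule applies.
Sato, Szabo and Amari all have terms served 10 terms, so the next rule applies.
Among Sato, Szabo and Amari, a Privy Counsellor before not a Privy Counsellor: Sato and Szabo (a Privy Counsellor) before Amari (not a Privy Counsellor).
Among Sato and Szabo, alphabetically by surname: Sato before Szabo.
Full order: Vasquez, Castillo, Ivanova, Sato, Szabo, Amari.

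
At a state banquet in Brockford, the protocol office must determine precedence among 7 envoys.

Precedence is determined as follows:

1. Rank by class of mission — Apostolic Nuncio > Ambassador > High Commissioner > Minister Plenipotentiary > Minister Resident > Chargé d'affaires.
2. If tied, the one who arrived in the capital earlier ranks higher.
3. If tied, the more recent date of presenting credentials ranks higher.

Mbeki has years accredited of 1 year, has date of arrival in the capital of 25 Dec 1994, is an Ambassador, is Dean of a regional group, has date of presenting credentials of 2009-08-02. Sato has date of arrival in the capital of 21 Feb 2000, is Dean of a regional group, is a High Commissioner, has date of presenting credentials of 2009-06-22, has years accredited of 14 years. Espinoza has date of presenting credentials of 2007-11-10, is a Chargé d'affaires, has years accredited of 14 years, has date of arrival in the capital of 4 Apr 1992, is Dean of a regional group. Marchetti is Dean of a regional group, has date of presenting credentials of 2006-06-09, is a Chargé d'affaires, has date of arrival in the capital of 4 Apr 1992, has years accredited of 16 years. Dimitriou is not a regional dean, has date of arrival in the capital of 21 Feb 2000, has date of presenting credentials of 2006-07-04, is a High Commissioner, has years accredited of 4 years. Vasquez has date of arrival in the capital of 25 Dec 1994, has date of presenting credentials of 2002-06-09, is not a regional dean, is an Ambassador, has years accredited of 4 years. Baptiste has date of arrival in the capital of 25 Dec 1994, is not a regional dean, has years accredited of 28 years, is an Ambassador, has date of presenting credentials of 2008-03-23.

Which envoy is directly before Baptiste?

By class of mission: Mbeki, Baptiste and Vasquez (Ambassador); then Sato and Dimitriou (High Commissioner); then Espinoza and Marchetti (Chargé d'affaires).
Mbeki, Baptiste and Vasquez all have date of arrival in the capital 25 Dec 1994, so the next rule applies.
Among Mbeki, Baptiste and Vasquez, by date of presenting credentials (later first): Mbeki (2009-08-02) before Baptiste (2008-03-23) before Vasquez (2002-06-09).
Sato and Dimitriou both have date of arrival in the capital 21 Feb 2000, so the next rule applies.
Among Sato and Dimitriou, by date of presenting credentials (later first): Sato (2009-06-22) before Dimitriou (2006-07-04).
Espinoza and Marchetti both have date of arrival in the capital 4 Apr 1992, so the next rule applies.
Among Espinoza and Marchetti, by date of presenting credentials (later first): Espinoza (2007-11-10) before Marchetti (2006-06-09).
Order: Mbeki, Baptiste, Vasquez, Sato, Dimitriou, Espinoza, Marchetti.

Mbeki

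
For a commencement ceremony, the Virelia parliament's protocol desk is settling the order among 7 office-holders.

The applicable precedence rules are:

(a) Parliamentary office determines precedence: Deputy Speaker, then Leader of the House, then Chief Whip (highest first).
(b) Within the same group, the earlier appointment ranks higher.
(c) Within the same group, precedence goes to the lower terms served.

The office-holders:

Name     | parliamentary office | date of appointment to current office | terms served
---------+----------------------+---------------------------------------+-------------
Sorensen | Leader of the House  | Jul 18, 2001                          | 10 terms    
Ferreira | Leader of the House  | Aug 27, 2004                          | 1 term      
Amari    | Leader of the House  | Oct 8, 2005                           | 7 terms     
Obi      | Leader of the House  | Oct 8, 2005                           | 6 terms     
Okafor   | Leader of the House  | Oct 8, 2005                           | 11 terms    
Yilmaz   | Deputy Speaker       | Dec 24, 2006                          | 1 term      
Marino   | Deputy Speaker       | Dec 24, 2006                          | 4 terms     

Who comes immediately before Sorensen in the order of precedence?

Marino

By parliamentary office: Yilmaz and Marino (Deputy Speaker); then Sorensen, Ferreira, Obi, Amari and Okafor (Leader of the House).
Yilmaz and Marino both have date of appointment to current office Dec 24, 2006, so the next rule applies.
Among Yilmaz and Marino, by terms served (lower first): Yilmaz (1 term) before Marino (4 terms).
Among Sorensen, Ferreira, Obi, Amari and Okafor, by date of appointment to current office (earlier first): Sorensen (Jul 18, 2001) before Ferreira (Aug 27, 2004) before Obi, Amari and Okafor (Oct 8, 2005).
Among Obi, Amari and Okafor, by terms served (lower first): Obi (6 terms) before Amari (7 terms) before Okafor (11 terms).
Order: Yilmaz, Marino, Sorensen, Ferreira, Obi, Amari, Okafor.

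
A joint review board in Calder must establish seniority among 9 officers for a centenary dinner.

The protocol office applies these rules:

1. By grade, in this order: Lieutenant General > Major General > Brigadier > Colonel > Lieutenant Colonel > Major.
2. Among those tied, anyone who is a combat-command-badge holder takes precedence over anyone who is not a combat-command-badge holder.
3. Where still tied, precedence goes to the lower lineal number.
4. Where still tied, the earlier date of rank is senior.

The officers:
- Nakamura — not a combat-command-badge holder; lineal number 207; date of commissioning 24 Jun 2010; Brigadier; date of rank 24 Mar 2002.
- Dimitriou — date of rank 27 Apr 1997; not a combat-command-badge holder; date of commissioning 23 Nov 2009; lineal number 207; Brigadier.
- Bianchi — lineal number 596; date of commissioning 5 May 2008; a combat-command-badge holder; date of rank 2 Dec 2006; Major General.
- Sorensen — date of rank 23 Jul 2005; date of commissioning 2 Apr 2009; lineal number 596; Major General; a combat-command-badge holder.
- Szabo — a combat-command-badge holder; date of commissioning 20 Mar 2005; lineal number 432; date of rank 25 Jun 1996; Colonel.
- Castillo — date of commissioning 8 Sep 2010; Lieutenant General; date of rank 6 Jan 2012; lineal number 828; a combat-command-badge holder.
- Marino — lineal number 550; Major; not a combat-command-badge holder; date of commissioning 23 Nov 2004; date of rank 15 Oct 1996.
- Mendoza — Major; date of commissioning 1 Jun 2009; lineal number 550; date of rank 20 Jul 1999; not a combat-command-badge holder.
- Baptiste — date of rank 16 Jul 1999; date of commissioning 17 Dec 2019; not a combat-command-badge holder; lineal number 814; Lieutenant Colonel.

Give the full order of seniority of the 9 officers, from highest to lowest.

By grade: Castillo (Lieutenant General); then Sorensen and Bianchi (Major General); then Dimitriou and Nakamura (Brigadier); then Szabo (Colonel); then Baptiste (Lieutenant Colonel); then Marino and Mendoza (Major).
Sorensen and Bianchi are each a combat-command-badge holder, so the next rule applies.
Sorensen and Bianchi both have lineal number 596, so the next rule applies.
Among Sorensen and Bianchi, by date of rank (earlier first): Sorensen (23 Jul 2005) before Bianchi (2 Dec 2006).
Dimitriou and Nakamura are each not a combat-command-badge holder, so the next rule applies.
Dimitriou and Nakamura both have lineal number 207, so the next rule applies.
Among Dimitriou and Nakamura, by date of rank (earlier first): Dimitriou (27 Apr 1997) before Nakamura (24 Mar 2002).
Marino and Mendoza are each not a combat-command-badge holder, so the next rule applies.
Marino and Mendoza both have lineal number 550, so the next rule applies.
Among Marino and Mendoza, by date of rank (earlier first): Marino (15 Oct 1996) before Mendoza (20 Jul 1999).
Full order: Castillo, Sorensen, Bianchi, Dimitriou, Nakamura, Szabo, Baptiste, Marino, Mendoza.

Castillo, Sorensen, Bianchi, Dimitriou, Nakamura, Szabo, Baptiste, Marino, Mendoza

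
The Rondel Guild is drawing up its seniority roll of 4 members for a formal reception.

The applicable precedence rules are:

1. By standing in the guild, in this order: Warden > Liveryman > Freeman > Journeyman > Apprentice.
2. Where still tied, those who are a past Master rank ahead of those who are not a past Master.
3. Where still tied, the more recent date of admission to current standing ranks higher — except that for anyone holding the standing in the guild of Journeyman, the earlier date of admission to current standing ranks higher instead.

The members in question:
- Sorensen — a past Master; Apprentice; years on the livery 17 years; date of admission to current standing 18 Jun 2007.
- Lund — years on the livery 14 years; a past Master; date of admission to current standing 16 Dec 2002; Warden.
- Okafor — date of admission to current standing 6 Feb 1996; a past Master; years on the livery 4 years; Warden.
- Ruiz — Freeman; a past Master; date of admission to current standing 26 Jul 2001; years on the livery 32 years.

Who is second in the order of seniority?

Okafor

By standing in the guild: Lund and Okafor (Warden); then Ruiz (Freeman); then Sorensen (Apprentice).
Lund and Okafor are each a past Master, so the next rule applies.
Among Lund and Okafor, by date of admission to current standing (later first): Lund (16 Dec 2002) before Okafor (6 Feb 1996).
Order: Lund, Okafor, Ruiz, Sorensen.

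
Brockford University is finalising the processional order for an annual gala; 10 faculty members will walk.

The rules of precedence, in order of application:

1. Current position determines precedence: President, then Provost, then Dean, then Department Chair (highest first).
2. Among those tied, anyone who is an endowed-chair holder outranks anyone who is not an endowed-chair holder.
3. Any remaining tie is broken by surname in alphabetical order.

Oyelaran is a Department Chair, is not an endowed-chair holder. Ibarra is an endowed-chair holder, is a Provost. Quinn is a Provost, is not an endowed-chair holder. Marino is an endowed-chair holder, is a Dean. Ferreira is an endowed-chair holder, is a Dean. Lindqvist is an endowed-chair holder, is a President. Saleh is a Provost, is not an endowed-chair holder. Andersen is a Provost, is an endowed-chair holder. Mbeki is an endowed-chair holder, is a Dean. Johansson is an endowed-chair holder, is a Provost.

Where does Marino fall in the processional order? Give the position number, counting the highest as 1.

By current position: Lindqvist (President); then Andersen, Ibarra, Johansson, Quinn and Saleh (Provost); then Ferreira, Marino and Mbeki (Dean); then Oyelaran (Department Chair).
Among Andersen, Ibarra, Johansson, Quinn and Saleh, an endowed-chair holder before not an endowed-chair holder: Andersen, Ibarra and Johansson (an endowed-chair holder) before Quinn and Saleh (not an endowed-chair holder).
Among Andersen, Ibarra and Johansson, alphabetically by surname: Andersen before Ibarra before Johansson.
Among Quinn and Saleh, alphabetically by surname: Quinn before Saleh.
Ferreira, Marino and Mbeki are each an endowed-chair holder, so the next rule applies.
Among Ferreira, Marino and Mbeki, alphabetically by surname: Ferreira before Marino before Mbeki.
Order: Lindqvist, Andersen, Ibarra, Johansson, Quinn, Saleh, Ferreira, Marino, Mbeki, Oyelaran. So position 8.

8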